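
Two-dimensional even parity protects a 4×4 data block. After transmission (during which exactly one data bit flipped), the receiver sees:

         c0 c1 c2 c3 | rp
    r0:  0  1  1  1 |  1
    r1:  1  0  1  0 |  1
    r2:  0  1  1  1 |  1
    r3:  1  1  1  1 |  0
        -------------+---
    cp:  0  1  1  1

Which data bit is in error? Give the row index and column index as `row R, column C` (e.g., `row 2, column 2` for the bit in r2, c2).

Recompute each row's even parity and compare to rp:
  r0: data parity 1, sent rp 1 → ok
  r1: data parity 0, sent rp 1 → mismatch
  r2: data parity 1, sent rp 1 → ok
  r3: data parity 0, sent rp 0 → ok
Recompute each column's even parity and compare to cp:
  c0: data parity 0, sent cp 0 → ok
  c1: data parity 1, sent cp 1 → ok
  c2: data parity 0, sent cp 1 → mismatch
  c3: data parity 1, sent cp 1 → ok
Exactly one row (r1) and one column (c2) fail → the flipped bit is at their intersection.

row 1, column 2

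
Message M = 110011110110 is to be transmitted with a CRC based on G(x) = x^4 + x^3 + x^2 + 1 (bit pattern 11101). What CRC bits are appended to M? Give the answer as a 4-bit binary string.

Append 4 zeros: 1100111101100000. Divide by 11101 (XOR where the leading bit is 1):
  pos 0: 11001 XOR 11101 = 00100
  pos 2: 10011 XOR 11101 = 01110
  pos 3: 11101 XOR 11101 = 00000
  pos 9: 11000 XOR 11101 = 00101
  pos 11: 10100 XOR 11101 = 01001
Remainder (last 4 bits) = 1001. This is the CRC / FCS.

1001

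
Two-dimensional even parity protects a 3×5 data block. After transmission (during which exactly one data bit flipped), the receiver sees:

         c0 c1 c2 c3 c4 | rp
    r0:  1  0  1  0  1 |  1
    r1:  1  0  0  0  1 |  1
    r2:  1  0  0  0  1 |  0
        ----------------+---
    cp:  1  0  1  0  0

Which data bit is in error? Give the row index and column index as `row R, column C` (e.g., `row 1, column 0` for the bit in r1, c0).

row 1, column 4

Recompute each row's even parity and compare to rp:
  r0: data parity 1, sent rp 1 → ok
  r1: data parity 0, sent rp 1 → mismatch
  r2: data parity 0, sent rp 0 → ok
Recompute each column's even parity and compare to cp:
  c0: data parity 1, sent cp 1 → ok
  c1: data parity 0, sent cp 0 → ok
  c2: data parity 1, sent cp 1 → ok
  c3: data parity 0, sent cp 0 → ok
  c4: data parity 1, sent cp 0 → mismatch
Exactly one row (r1) and one column (c4) fail → the flipped bit is at their intersection.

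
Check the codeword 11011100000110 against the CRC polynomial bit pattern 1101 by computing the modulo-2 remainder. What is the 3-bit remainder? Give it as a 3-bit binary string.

000

Modulo-2 division of 11011100000110 by 1101:
  pos 0: 1101 XOR 1101 = 0000
  pos 4: 1100 XOR 1101 = 0001
  pos 7: 1000 XOR 1101 = 0101
  pos 8: 1011 XOR 1101 = 0110
  pos 9: 1101 XOR 1101 = 0000
Remainder = 000 (zero — the frame passes the CRC check).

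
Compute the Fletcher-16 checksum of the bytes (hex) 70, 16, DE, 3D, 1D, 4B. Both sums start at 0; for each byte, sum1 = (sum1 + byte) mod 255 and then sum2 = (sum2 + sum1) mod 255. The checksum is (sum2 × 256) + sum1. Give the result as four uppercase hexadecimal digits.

Running sums (mod 255):
  after byte 0 (70): sum1=112, sum2=112
  after byte 1 (16): sum1=134, sum2=246
  after byte 2 (DE): sum1=101, sum2=92
  after byte 3 (3D): sum1=162, sum2=254
  after byte 4 (1D): sum1=191, sum2=190
  after byte 5 (4B): sum1=11, sum2=201
Checksum = sum2·256 + sum1 = 201·256 + 11 = 51467 = 0xC90B.

C90B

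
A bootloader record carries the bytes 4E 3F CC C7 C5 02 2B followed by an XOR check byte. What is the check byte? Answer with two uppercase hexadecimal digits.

XOR the bytes together:
  start with 0x4E
  0x4E ⊕ 0x3F = 0x71
  0x71 ⊕ 0xCC = 0xBD
  0xBD ⊕ 0xC7 = 0x7A
  0x7A ⊕ 0xC5 = 0xBF
  0xBF ⊕ 0x02 = 0xBD
  0xBD ⊕ 0x2B = 0x96

96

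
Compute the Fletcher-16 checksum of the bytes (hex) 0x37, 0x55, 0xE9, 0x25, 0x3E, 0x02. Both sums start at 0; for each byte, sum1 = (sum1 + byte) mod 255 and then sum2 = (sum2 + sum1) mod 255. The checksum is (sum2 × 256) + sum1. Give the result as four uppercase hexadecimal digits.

8BDB

Running sums (mod 255):
  after byte 0 (0x37): sum1=55, sum2=55
  after byte 1 (0x55): sum1=140, sum2=195
  after byte 2 (0xE9): sum1=118, sum2=58
  after byte 3 (0x25): sum1=155, sum2=213
  after byte 4 (0x3E): sum1=217, sum2=175
  after byte 5 (0x02): sum1=219, sum2=139
Checksum = sum2·256 + sum1 = 139·256 + 219 = 35803 = 0x8BDB.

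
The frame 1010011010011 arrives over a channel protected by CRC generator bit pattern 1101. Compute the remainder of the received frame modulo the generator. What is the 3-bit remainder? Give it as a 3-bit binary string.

Modulo-2 division of 1010011010011 by 1101:
  pos 0: 1010 XOR 1101 = 0111
  pos 1: 1110 XOR 1101 = 0011
  pos 3: 1111 XOR 1101 = 0010
  pos 5: 1001 XOR 1101 = 0100
  pos 6: 1000 XOR 1101 = 0101
  pos 7: 1010 XOR 1101 = 0111
  pos 8: 1111 XOR 1101 = 0010
Remainder = 101 (nonzero — an error is detected).

101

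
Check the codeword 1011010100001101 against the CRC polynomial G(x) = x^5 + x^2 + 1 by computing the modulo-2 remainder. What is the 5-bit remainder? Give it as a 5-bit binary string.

Modulo-2 division of 1011010100001101 by 100101:
  pos 0: 101101 XOR 100101 = 001000
  pos 2: 100001 XOR 100101 = 000100
  pos 5: 100000 XOR 100101 = 000101
  pos 8: 101011 XOR 100101 = 001110
  pos 10: 111001 XOR 100101 = 011100
Remainder = 11100 (nonzero — an error is detected).

11100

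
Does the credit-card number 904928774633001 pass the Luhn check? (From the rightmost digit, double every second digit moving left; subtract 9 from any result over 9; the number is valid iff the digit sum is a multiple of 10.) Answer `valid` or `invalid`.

From the right, keep odd positions and double even positions (subtract 9 from any doubled value over 9):
  doubled (positions 2,4,...): 0 6 3 5 7 9 0 → sum 30
  kept (positions 1,3,...): 1 0 3 4 7 2 4 9 → sum 30
Total = 60.
60 mod 10 = 0, so the number is valid.

valid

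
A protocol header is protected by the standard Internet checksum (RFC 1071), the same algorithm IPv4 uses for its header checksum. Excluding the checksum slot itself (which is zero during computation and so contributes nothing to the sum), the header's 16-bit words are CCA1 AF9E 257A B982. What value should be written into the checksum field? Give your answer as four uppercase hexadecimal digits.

A4C2

One's-complement addition (fold any carry out of bit 15 back into bit 0):
  0xCCA1 + 0xAF9E = 0x17C3F → wrap carry → 0x7C40
  0x7C40 + 0x257A = 0x0A1BA
  0xA1BA + 0xB982 = 0x15B3C → wrap carry → 0x5B3D
One's-complement sum = 0x5B3D.
Checksum = ~0x5B3D & 0xFFFF = 0xA4C2.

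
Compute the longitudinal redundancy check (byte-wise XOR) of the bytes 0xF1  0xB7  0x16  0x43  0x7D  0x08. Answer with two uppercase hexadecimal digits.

XOR the bytes together:
  start with 0xF1
  0xF1 ⊕ 0xB7 = 0x46
  0x46 ⊕ 0x16 = 0x50
  0x50 ⊕ 0x43 = 0x13
  0x13 ⊕ 0x7D = 0x6E
  0x6E ⊕ 0x08 = 0x66

66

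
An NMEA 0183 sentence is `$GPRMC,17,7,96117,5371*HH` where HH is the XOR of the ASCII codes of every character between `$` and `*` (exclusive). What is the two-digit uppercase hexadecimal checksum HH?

XOR the ASCII codes of the payload characters:
  'G' = 0x47 → acc = 0x47
  'P' = 0x50 → acc = 0x17
  'R' = 0x52 → acc = 0x45
  'M' = 0x4D → acc = 0x08
  'C' = 0x43 → acc = 0x4B
  ',' = 0x2C → acc = 0x67
  '1' = 0x31 → acc = 0x56
  '7' = 0x37 → acc = 0x61
  ',' = 0x2C → acc = 0x4D
  '7' = 0x37 → acc = 0x7A
  ',' = 0x2C → acc = 0x56
  '9' = 0x39 → acc = 0x6F
  '6' = 0x36 → acc = 0x59
  '1' = 0x31 → acc = 0x68
  '1' = 0x31 → acc = 0x59
  '7' = 0x37 → acc = 0x6E
  ',' = 0x2C → acc = 0x42
  '5' = 0x35 → acc = 0x77
  '3' = 0x33 → acc = 0x44
  '7' = 0x37 → acc = 0x73
  '1' = 0x31 → acc = 0x42
Checksum = 0x42.

42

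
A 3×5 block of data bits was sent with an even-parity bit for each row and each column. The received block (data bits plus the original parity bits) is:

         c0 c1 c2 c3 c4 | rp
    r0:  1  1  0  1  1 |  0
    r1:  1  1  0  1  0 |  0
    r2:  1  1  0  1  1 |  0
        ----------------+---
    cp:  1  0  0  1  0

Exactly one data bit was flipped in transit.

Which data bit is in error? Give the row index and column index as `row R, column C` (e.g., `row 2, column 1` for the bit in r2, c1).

Recompute each row's even parity and compare to rp:
  r0: data parity 0, sent rp 0 → ok
  r1: data parity 1, sent rp 0 → mismatch
  r2: data parity 0, sent rp 0 → ok
Recompute each column's even parity and compare to cp:
  c0: data parity 1, sent cp 1 → ok
  c1: data parity 1, sent cp 0 → mismatch
  c2: data parity 0, sent cp 0 → ok
  c3: data parity 1, sent cp 1 → ok
  c4: data parity 0, sent cp 0 → ok
Exactly one row (r1) and one column (c1) fail → the flipped bit is at their intersection.

row 1, column 1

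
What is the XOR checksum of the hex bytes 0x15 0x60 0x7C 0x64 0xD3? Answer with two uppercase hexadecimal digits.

BE

XOR the bytes together:
  start with 0x15
  0x15 ⊕ 0x60 = 0x75
  0x75 ⊕ 0x7C = 0x09
  0x09 ⊕ 0x64 = 0x6D
  0x6D ⊕ 0xD3 = 0xBE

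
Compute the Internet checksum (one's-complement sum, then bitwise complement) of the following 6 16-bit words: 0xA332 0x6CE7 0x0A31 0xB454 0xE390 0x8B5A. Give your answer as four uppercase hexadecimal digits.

One's-complement addition (fold any carry out of bit 15 back into bit 0):
  0xA332 + 0x6CE7 = 0x11019 → wrap carry → 0x101A
  0x101A + 0x0A31 = 0x01A4B
  0x1A4B + 0xB454 = 0x0CE9F
  0xCE9F + 0xE390 = 0x1B22F → wrap carry → 0xB230
  0xB230 + 0x8B5A = 0x13D8A → wrap carry → 0x3D8B
One's-complement sum = 0x3D8B.
Checksum = ~0x3D8B & 0xFFFF = 0xC274.

C274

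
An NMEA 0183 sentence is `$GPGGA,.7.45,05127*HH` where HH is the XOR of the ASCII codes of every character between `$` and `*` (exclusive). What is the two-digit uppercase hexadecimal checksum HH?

51

XOR the ASCII codes of the payload characters:
  'G' = 0x47 → acc = 0x47
  'P' = 0x50 → acc = 0x17
  'G' = 0x47 → acc = 0x50
  'G' = 0x47 → acc = 0x17
  'A' = 0x41 → acc = 0x56
  ',' = 0x2C → acc = 0x7A
  '.' = 0x2E → acc = 0x54
  '7' = 0x37 → acc = 0x63
  '.' = 0x2E → acc = 0x4D
  '4' = 0x34 → acc = 0x79
  '5' = 0x35 → acc = 0x4C
  ',' = 0x2C → acc = 0x60
  '0' = 0x30 → acc = 0x50
  '5' = 0x35 → acc = 0x65
  '1' = 0x31 → acc = 0x54
  '2' = 0x32 → acc = 0x66
  '7' = 0x37 → acc = 0x51
Checksum = 0x51.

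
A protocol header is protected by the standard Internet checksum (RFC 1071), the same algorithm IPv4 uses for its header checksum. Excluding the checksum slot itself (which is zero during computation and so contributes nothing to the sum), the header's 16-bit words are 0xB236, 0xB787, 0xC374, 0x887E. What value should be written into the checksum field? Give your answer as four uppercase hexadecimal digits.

One's-complement addition (fold any carry out of bit 15 back into bit 0):
  0xB236 + 0xB787 = 0x169BD → wrap carry → 0x69BE
  0x69BE + 0xC374 = 0x12D32 → wrap carry → 0x2D33
  0x2D33 + 0x887E = 0x0B5B1
One's-complement sum = 0xB5B1.
Checksum = ~0xB5B1 & 0xFFFF = 0x4A4E.

4A4E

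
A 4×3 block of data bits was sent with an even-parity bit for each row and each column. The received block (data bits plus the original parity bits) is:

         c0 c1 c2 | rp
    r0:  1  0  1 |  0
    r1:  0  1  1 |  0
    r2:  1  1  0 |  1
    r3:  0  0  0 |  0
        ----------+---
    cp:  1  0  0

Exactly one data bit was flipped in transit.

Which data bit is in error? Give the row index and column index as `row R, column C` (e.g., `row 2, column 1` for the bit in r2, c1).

row 2, column 0

Recompute each row's even parity and compare to rp:
  r0: data parity 0, sent rp 0 → ok
  r1: data parity 0, sent rp 0 → ok
  r2: data parity 0, sent rp 1 → mismatch
  r3: data parity 0, sent rp 0 → ok
Recompute each column's even parity and compare to cp:
  c0: data parity 0, sent cp 1 → mismatch
  c1: data parity 0, sent cp 0 → ok
  c2: data parity 0, sent cp 0 → ok
Exactly one row (r2) and one column (c0) fail → the flipped bit is at their intersection.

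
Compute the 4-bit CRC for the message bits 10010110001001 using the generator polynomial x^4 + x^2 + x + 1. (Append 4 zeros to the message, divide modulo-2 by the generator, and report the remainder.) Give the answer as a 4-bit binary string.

0110

Append 4 zeros: 100101100010010000. Divide by 10111 (XOR where the leading bit is 1):
  pos 0: 10010 XOR 10111 = 00101
  pos 2: 10111 XOR 10111 = 00000
  pos 10: 10010 XOR 10111 = 00101
  pos 12: 10100 XOR 10111 = 00011
Remainder (last 4 bits) = 0110. This is the CRC / FCS.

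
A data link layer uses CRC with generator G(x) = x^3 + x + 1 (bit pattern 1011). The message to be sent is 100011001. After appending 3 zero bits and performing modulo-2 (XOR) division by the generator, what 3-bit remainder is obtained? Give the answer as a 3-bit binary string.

Append 3 zeros: 100011001000. Divide by 1011 (XOR where the leading bit is 1):
  pos 0: 1000 XOR 1011 = 0011
  pos 2: 1111 XOR 1011 = 0100
  pos 3: 1000 XOR 1011 = 0011
  pos 5: 1101 XOR 1011 = 0110
  pos 6: 1100 XOR 1011 = 0111
  pos 7: 1110 XOR 1011 = 0101
  pos 8: 1010 XOR 1011 = 0001
Remainder (last 3 bits) = 001. This is the CRC / FCS.

001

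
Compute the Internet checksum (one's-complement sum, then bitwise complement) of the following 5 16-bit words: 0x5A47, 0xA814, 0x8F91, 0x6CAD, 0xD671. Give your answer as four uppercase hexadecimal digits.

One's-complement addition (fold any carry out of bit 15 back into bit 0):
  0x5A47 + 0xA814 = 0x1025B → wrap carry → 0x025C
  0x025C + 0x8F91 = 0x091ED
  0x91ED + 0x6CAD = 0x0FE9A
  0xFE9A + 0xD671 = 0x1D50B → wrap carry → 0xD50C
One's-complement sum = 0xD50C.
Checksum = ~0xD50C & 0xFFFF = 0x2AF3.

2AF3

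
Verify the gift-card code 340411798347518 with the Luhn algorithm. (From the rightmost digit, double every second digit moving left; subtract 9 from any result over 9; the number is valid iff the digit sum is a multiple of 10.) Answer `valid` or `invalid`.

invalid

From the right, keep odd positions and double even positions (subtract 9 from any doubled value over 9):
  doubled (positions 2,4,...): 2 5 6 9 2 8 8 → sum 40
  kept (positions 1,3,...): 8 5 4 8 7 1 0 3 → sum 36
Total = 76.
76 mod 10 = 6, so the number is invalid.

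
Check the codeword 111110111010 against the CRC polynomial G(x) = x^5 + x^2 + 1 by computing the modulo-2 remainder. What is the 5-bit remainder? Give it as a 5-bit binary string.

01010

Modulo-2 division of 111110111010 by 100101:
  pos 0: 111110 XOR 100101 = 011011
  pos 1: 110111 XOR 100101 = 010010
  pos 2: 100101 XOR 100101 = 000000
Remainder = 01010 (nonzero — an error is detected).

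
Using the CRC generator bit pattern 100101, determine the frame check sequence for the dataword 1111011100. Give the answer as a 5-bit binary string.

Append 5 zeros: 111101110000000. Divide by 100101 (XOR where the leading bit is 1):
  pos 0: 111101 XOR 100101 = 011000
  pos 1: 110001 XOR 100101 = 010100
  pos 2: 101001 XOR 100101 = 001100
  pos 4: 110000 XOR 100101 = 010101
  pos 5: 101010 XOR 100101 = 001111
  pos 7: 111100 XOR 100101 = 011001
  pos 8: 110010 XOR 100101 = 010111
  pos 9: 101110 XOR 100101 = 001011
Remainder (last 5 bits) = 01011. This is the CRC / FCS.

01011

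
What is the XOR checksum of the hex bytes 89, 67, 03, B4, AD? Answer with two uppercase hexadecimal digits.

F4

XOR the bytes together:
  start with 0x89
  0x89 ⊕ 0x67 = 0xEE
  0xEE ⊕ 0x03 = 0xED
  0xED ⊕ 0xB4 = 0x59
  0x59 ⊕ 0xAD = 0xF4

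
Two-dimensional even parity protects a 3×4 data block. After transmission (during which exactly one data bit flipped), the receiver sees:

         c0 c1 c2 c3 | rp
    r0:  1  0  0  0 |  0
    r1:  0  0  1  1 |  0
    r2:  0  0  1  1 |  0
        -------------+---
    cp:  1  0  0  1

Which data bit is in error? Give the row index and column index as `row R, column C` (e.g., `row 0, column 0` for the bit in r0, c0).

row 0, column 3

Recompute each row's even parity and compare to rp:
  r0: data parity 1, sent rp 0 → mismatch
  r1: data parity 0, sent rp 0 → ok
  r2: data parity 0, sent rp 0 → ok
Recompute each column's even parity and compare to cp:
  c0: data parity 1, sent cp 1 → ok
  c1: data parity 0, sent cp 0 → ok
  c2: data parity 0, sent cp 0 → ok
  c3: data parity 0, sent cp 1 → mismatch
Exactly one row (r0) and one column (c3) fail → the flipped bit is at their intersection.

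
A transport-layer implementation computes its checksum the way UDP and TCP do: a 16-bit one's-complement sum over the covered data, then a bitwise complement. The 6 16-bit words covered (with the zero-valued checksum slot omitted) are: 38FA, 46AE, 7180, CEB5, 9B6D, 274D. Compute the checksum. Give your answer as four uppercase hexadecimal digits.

7D66

One's-complement addition (fold any carry out of bit 15 back into bit 0):
  0x38FA + 0x46AE = 0x07FA8
  0x7FA8 + 0x7180 = 0x0F128
  0xF128 + 0xCEB5 = 0x1BFDD → wrap carry → 0xBFDE
  0xBFDE + 0x9B6D = 0x15B4B → wrap carry → 0x5B4C
  0x5B4C + 0x274D = 0x08299
One's-complement sum = 0x8299.
Checksum = ~0x8299 & 0xFFFF = 0x7D66.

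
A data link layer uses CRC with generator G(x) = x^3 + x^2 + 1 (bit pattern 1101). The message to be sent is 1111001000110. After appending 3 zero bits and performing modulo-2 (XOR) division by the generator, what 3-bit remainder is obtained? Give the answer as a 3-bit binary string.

110

Append 3 zeros: 1111001000110000. Divide by 1101 (XOR where the leading bit is 1):
  pos 0: 1111 XOR 1101 = 0010
  pos 2: 1000 XOR 1101 = 0101
  pos 3: 1011 XOR 1101 = 0110
  pos 4: 1100 XOR 1101 = 0001
  pos 7: 1001 XOR 1101 = 0100
  pos 8: 1001 XOR 1101 = 0100
  pos 9: 1000 XOR 1101 = 0101
  pos 10: 1010 XOR 1101 = 0111
  pos 11: 1110 XOR 1101 = 0011
Remainder (last 3 bits) = 110. This is the CRC / FCS.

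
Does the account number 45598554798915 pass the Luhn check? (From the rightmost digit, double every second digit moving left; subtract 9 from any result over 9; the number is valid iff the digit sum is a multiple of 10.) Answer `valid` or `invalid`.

invalid

From the right, keep odd positions and double even positions (subtract 9 from any doubled value over 9):
  doubled (positions 2,4,...): 2 7 5 1 7 1 8 → sum 31
  kept (positions 1,3,...): 5 9 9 4 5 9 5 → sum 46
Total = 77.
77 mod 10 = 7, so the number is invalid.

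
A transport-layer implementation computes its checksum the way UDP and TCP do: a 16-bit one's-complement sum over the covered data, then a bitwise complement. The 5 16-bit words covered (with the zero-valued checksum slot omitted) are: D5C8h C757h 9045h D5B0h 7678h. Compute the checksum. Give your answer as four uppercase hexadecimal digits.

8670

One's-complement addition (fold any carry out of bit 15 back into bit 0):
  0xD5C8 + 0xC757 = 0x19D1F → wrap carry → 0x9D20
  0x9D20 + 0x9045 = 0x12D65 → wrap carry → 0x2D66
  0x2D66 + 0xD5B0 = 0x10316 → wrap carry → 0x0317
  0x0317 + 0x7678 = 0x0798F
One's-complement sum = 0x798F.
Checksum = ~0x798F & 0xFFFF = 0x8670.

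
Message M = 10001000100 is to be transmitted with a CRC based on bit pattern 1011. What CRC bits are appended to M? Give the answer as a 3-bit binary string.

Append 3 zeros: 10001000100000. Divide by 1011 (XOR where the leading bit is 1):
  pos 0: 1000 XOR 1011 = 0011
  pos 2: 1110 XOR 1011 = 0101
  pos 3: 1010 XOR 1011 = 0001
  pos 6: 1010 XOR 1011 = 0001
  pos 9: 1000 XOR 1011 = 0011
Remainder (last 3 bits) = 110. This is the CRC / FCS.

110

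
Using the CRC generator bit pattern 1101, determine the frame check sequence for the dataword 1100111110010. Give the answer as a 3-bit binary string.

Append 3 zeros: 1100111110010000. Divide by 1101 (XOR where the leading bit is 1):
  pos 0: 1100 XOR 1101 = 0001
  pos 3: 1111 XOR 1101 = 0010
  pos 5: 1011 XOR 1101 = 0110
  pos 6: 1100 XOR 1101 = 0001
  pos 9: 1010 XOR 1101 = 0111
  pos 10: 1110 XOR 1101 = 0011
  pos 12: 1100 XOR 1101 = 0001
Remainder (last 3 bits) = 001. This is the CRC / FCS.

001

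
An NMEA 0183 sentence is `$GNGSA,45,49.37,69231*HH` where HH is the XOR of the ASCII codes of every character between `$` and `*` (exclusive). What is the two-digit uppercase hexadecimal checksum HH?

XOR the ASCII codes of the payload characters:
  'G' = 0x47 → acc = 0x47
  'N' = 0x4E → acc = 0x09
  'G' = 0x47 → acc = 0x4E
  'S' = 0x53 → acc = 0x1D
  'A' = 0x41 → acc = 0x5C
  ',' = 0x2C → acc = 0x70
  '4' = 0x34 → acc = 0x44
  '5' = 0x35 → acc = 0x71
  ',' = 0x2C → acc = 0x5D
  '4' = 0x34 → acc = 0x69
  '9' = 0x39 → acc = 0x50
  '.' = 0x2E → acc = 0x7E
  '3' = 0x33 → acc = 0x4D
  '7' = 0x37 → acc = 0x7A
  ',' = 0x2C → acc = 0x56
  '6' = 0x36 → acc = 0x60
  '9' = 0x39 → acc = 0x59
  '2' = 0x32 → acc = 0x6B
  '3' = 0x33 → acc = 0x58
  '1' = 0x31 → acc = 0x69
Checksum = 0x69.

69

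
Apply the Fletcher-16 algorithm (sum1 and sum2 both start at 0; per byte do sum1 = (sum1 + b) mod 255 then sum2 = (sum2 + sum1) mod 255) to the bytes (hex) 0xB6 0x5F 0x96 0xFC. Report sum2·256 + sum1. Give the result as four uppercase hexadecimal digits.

23A9

Running sums (mod 255):
  after byte 0 (0xB6): sum1=182, sum2=182
  after byte 1 (0x5F): sum1=22, sum2=204
  after byte 2 (0x96): sum1=172, sum2=121
  after byte 3 (0xFC): sum1=169, sum2=35
Checksum = sum2·256 + sum1 = 35·256 + 169 = 9129 = 0x23A9.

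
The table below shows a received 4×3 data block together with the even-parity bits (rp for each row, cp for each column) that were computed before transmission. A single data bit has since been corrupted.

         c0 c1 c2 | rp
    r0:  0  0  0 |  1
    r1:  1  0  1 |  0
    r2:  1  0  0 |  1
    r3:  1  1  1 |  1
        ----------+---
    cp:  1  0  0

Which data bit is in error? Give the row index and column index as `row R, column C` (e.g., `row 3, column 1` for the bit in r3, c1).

Recompute each row's even parity and compare to rp:
  r0: data parity 0, sent rp 1 → mismatch
  r1: data parity 0, sent rp 0 → ok
  r2: data parity 1, sent rp 1 → ok
  r3: data parity 1, sent rp 1 → ok
Recompute each column's even parity and compare to cp:
  c0: data parity 1, sent cp 1 → ok
  c1: data parity 1, sent cp 0 → mismatch
  c2: data parity 0, sent cp 0 → ok
Exactly one row (r0) and one column (c1) fail → the flipped bit is at their intersection.

row 0, column 1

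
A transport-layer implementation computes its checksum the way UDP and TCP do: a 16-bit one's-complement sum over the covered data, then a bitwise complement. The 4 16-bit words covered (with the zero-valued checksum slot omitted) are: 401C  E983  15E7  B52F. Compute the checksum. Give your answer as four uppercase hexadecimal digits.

0B49

One's-complement addition (fold any carry out of bit 15 back into bit 0):
  0x401C + 0xE983 = 0x1299F → wrap carry → 0x29A0
  0x29A0 + 0x15E7 = 0x03F87
  0x3F87 + 0xB52F = 0x0F4B6
One's-complement sum = 0xF4B6.
Checksum = ~0xF4B6 & 0xFFFF = 0x0B49.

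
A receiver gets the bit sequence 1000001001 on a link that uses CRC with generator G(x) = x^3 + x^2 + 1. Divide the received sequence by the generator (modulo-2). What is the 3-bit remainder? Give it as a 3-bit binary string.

Modulo-2 division of 1000001001 by 1101:
  pos 0: 1000 XOR 1101 = 0101
  pos 1: 1010 XOR 1101 = 0111
  pos 2: 1110 XOR 1101 = 0011
  pos 4: 1110 XOR 1101 = 0011
  pos 6: 1101 XOR 1101 = 0000
Remainder = 000 (zero — the frame passes the CRC check).

000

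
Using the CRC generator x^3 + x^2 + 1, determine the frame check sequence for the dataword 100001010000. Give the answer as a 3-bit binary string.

Append 3 zeros: 100001010000000. Divide by 1101 (XOR where the leading bit is 1):
  pos 0: 1000 XOR 1101 = 0101
  pos 1: 1010 XOR 1101 = 0111
  pos 2: 1111 XOR 1101 = 0010
  pos 4: 1001 XOR 1101 = 0100
  pos 5: 1000 XOR 1101 = 0101
  pos 6: 1010 XOR 1101 = 0111
  pos 7: 1110 XOR 1101 = 0011
  pos 9: 1100 XOR 1101 = 0001
Remainder (last 3 bits) = 100. This is the CRC / FCS.

100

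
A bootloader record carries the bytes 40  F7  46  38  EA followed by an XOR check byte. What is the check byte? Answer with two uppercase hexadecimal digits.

XOR the bytes together:
  start with 0x40
  0x40 ⊕ 0xF7 = 0xB7
  0xB7 ⊕ 0x46 = 0xF1
  0xF1 ⊕ 0x38 = 0xC9
  0xC9 ⊕ 0xEA = 0x23

23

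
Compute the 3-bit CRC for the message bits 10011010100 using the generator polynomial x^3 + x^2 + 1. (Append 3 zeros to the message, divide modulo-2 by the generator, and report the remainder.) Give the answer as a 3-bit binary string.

101

Append 3 zeros: 10011010100000. Divide by 1101 (XOR where the leading bit is 1):
  pos 0: 1001 XOR 1101 = 0100
  pos 1: 1001 XOR 1101 = 0100
  pos 2: 1000 XOR 1101 = 0101
  pos 3: 1011 XOR 1101 = 0110
  pos 4: 1100 XOR 1101 = 0001
  pos 7: 1100 XOR 1101 = 0001
  pos 10: 1000 XOR 1101 = 0101
Remainder (last 3 bits) = 101. This is the CRC / FCS.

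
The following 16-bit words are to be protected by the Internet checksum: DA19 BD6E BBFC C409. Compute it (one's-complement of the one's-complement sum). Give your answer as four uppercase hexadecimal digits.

One's-complement addition (fold any carry out of bit 15 back into bit 0):
  0xDA19 + 0xBD6E = 0x19787 → wrap carry → 0x9788
  0x9788 + 0xBBFC = 0x15384 → wrap carry → 0x5385
  0x5385 + 0xC409 = 0x1178E → wrap carry → 0x178F
One's-complement sum = 0x178F.
Checksum = ~0x178F & 0xFFFF = 0xE870.

E870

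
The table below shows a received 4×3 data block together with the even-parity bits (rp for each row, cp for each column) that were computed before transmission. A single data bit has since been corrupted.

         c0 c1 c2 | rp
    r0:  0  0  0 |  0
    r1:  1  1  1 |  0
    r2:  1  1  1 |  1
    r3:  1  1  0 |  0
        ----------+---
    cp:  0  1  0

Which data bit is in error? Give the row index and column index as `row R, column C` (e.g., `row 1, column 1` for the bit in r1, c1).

Recompute each row's even parity and compare to rp:
  r0: data parity 0, sent rp 0 → ok
  r1: data parity 1, sent rp 0 → mismatch
  r2: data parity 1, sent rp 1 → ok
  r3: data parity 0, sent rp 0 → ok
Recompute each column's even parity and compare to cp:
  c0: data parity 1, sent cp 0 → mismatch
  c1: data parity 1, sent cp 1 → ok
  c2: data parity 0, sent cp 0 → ok
Exactly one row (r1) and one column (c0) fail → the flipped bit is at their intersection.

row 1, column 0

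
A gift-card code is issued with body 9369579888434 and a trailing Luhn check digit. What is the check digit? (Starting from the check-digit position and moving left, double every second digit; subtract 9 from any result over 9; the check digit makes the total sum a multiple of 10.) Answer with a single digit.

7

Partial digits right→left: 4 3 4 8 8 8 9 7 5 9 6 3 9
Double every second digit counting from the check-digit position (so the 1st, 3rd, 5th, ... of the partial from the right).
  doubled (with −9 where >9): 8 8 7 9 1 3 9 → sum 45
  kept as-is: 3 8 8 7 9 3 → sum 38
Total = 45 + 38 = 83.
Check digit = (10 − (83 mod 10)) mod 10 = 7.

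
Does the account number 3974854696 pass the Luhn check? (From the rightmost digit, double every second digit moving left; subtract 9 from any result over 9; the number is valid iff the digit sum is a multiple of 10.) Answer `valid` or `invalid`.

From the right, keep odd positions and double even positions (subtract 9 from any doubled value over 9):
  doubled (positions 2,4,...): 9 8 7 5 6 → sum 35
  kept (positions 1,3,...): 6 6 5 4 9 → sum 30
Total = 65.
65 mod 10 = 5, so the number is invalid.

invalid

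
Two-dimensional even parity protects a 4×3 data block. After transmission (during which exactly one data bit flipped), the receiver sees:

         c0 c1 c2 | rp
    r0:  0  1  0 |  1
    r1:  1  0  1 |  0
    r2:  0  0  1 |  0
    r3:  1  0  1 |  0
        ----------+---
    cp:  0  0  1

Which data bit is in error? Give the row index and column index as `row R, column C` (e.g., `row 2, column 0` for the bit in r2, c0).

Recompute each row's even parity and compare to rp:
  r0: data parity 1, sent rp 1 → ok
  r1: data parity 0, sent rp 0 → ok
  r2: data parity 1, sent rp 0 → mismatch
  r3: data parity 0, sent rp 0 → ok
Recompute each column's even parity and compare to cp:
  c0: data parity 0, sent cp 0 → ok
  c1: data parity 1, sent cp 0 → mismatch
  c2: data parity 1, sent cp 1 → ok
Exactly one row (r2) and one column (c1) fail → the flipped bit is at their intersection.

row 2, column 1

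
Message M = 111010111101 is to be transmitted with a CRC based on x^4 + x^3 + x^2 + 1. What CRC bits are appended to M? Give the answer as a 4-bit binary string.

Append 4 zeros: 1110101111010000. Divide by 11101 (XOR where the leading bit is 1):
  pos 0: 11101 XOR 11101 = 00000
  pos 6: 11110 XOR 11101 = 00011
  pos 9: 11100 XOR 11101 = 00001
Remainder (last 4 bits) = 0100. This is the CRC / FCS.

0100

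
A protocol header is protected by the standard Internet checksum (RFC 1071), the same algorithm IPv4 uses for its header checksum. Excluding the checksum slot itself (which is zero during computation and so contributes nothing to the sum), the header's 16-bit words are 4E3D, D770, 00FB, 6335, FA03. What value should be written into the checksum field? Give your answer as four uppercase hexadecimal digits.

One's-complement addition (fold any carry out of bit 15 back into bit 0):
  0x4E3D + 0xD770 = 0x125AD → wrap carry → 0x25AE
  0x25AE + 0x00FB = 0x026A9
  0x26A9 + 0x6335 = 0x089DE
  0x89DE + 0xFA03 = 0x183E1 → wrap carry → 0x83E2
One's-complement sum = 0x83E2.
Checksum = ~0x83E2 & 0xFFFF = 0x7C1D.

7C1D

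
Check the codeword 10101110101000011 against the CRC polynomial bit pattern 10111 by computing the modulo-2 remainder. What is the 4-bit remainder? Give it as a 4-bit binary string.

1110

Modulo-2 division of 10101110101000011 by 10111:
  pos 0: 10101 XOR 10111 = 00010
  pos 3: 10110 XOR 10111 = 00001
  pos 7: 11010 XOR 10111 = 01101
  pos 8: 11010 XOR 10111 = 01101
  pos 9: 11010 XOR 10111 = 01101
  pos 10: 11010 XOR 10111 = 01101
  pos 11: 11011 XOR 10111 = 01100
  pos 12: 11001 XOR 10111 = 01110
Remainder = 1110 (nonzero — an error is detected).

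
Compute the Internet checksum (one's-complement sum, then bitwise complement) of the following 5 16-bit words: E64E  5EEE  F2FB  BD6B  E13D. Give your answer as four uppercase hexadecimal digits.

291D

One's-complement addition (fold any carry out of bit 15 back into bit 0):
  0xE64E + 0x5EEE = 0x1453C → wrap carry → 0x453D
  0x453D + 0xF2FB = 0x13838 → wrap carry → 0x3839
  0x3839 + 0xBD6B = 0x0F5A4
  0xF5A4 + 0xE13D = 0x1D6E1 → wrap carry → 0xD6E2
One's-complement sum = 0xD6E2.
Checksum = ~0xD6E2 & 0xFFFF = 0x291D.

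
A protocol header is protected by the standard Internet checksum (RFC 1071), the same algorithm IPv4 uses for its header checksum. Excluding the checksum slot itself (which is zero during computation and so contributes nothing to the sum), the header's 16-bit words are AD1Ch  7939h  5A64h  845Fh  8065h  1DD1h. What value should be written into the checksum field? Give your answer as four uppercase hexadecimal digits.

5CAF

One's-complement addition (fold any carry out of bit 15 back into bit 0):
  0xAD1C + 0x7939 = 0x12655 → wrap carry → 0x2656
  0x2656 + 0x5A64 = 0x080BA
  0x80BA + 0x845F = 0x10519 → wrap carry → 0x051A
  0x051A + 0x8065 = 0x0857F
  0x857F + 0x1DD1 = 0x0A350
One's-complement sum = 0xA350.
Checksum = ~0xA350 & 0xFFFF = 0x5CAF.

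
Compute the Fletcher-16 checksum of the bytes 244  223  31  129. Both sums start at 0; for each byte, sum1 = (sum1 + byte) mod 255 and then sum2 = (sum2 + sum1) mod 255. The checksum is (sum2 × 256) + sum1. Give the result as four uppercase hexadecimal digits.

Running sums (mod 255):
  after byte 0 (244): sum1=244, sum2=244
  after byte 1 (223): sum1=212, sum2=201
  after byte 2 (31): sum1=243, sum2=189
  after byte 3 (129): sum1=117, sum2=51
Checksum = sum2·256 + sum1 = 51·256 + 117 = 13173 = 0x3375.

3375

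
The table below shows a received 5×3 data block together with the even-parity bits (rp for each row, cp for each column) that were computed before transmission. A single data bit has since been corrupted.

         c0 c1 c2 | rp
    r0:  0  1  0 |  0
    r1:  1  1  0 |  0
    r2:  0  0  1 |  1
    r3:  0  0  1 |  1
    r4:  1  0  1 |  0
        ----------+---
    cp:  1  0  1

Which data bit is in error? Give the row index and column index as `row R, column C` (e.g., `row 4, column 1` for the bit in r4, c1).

Recompute each row's even parity and compare to rp:
  r0: data parity 1, sent rp 0 → mismatch
  r1: data parity 0, sent rp 0 → ok
  r2: data parity 1, sent rp 1 → ok
  r3: data parity 1, sent rp 1 → ok
  r4: data parity 0, sent rp 0 → ok
Recompute each column's even parity and compare to cp:
  c0: data parity 0, sent cp 1 → mismatch
  c1: data parity 0, sent cp 0 → ok
  c2: data parity 1, sent cp 1 → ok
Exactly one row (r0) and one column (c0) fail → the flipped bit is at their intersection.

row 0, column 0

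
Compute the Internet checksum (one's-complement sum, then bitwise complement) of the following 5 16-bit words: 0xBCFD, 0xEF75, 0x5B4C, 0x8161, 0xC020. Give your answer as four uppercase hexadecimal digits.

One's-complement addition (fold any carry out of bit 15 back into bit 0):
  0xBCFD + 0xEF75 = 0x1AC72 → wrap carry → 0xAC73
  0xAC73 + 0x5B4C = 0x107BF → wrap carry → 0x07C0
  0x07C0 + 0x8161 = 0x08921
  0x8921 + 0xC020 = 0x14941 → wrap carry → 0x4942
One's-complement sum = 0x4942.
Checksum = ~0x4942 & 0xFFFF = 0xB6BD.

B6BD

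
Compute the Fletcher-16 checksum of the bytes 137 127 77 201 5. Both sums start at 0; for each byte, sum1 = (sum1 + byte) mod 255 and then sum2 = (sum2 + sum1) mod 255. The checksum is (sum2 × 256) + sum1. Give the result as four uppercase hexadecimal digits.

Running sums (mod 255):
  after byte 0 (137): sum1=137, sum2=137
  after byte 1 (127): sum1=9, sum2=146
  after byte 2 (77): sum1=86, sum2=232
  after byte 3 (201): sum1=32, sum2=9
  after byte 4 (5): sum1=37, sum2=46
Checksum = sum2·256 + sum1 = 46·256 + 37 = 11813 = 0x2E25.

2E25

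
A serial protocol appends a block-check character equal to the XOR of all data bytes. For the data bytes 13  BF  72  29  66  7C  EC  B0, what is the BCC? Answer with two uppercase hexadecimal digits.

B1

XOR the bytes together:
  start with 0x13
  0x13 ⊕ 0xBF = 0xAC
  0xAC ⊕ 0x72 = 0xDE
  0xDE ⊕ 0x29 = 0xF7
  0xF7 ⊕ 0x66 = 0x91
  0x91 ⊕ 0x7C = 0xED
  0xED ⊕ 0xEC = 0x01
  0x01 ⊕ 0xB0 = 0xB1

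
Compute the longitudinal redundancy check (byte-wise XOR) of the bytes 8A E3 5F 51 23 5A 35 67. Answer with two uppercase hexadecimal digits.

4C

XOR the bytes together:
  start with 0x8A
  0x8A ⊕ 0xE3 = 0x69
  0x69 ⊕ 0x5F = 0x36
  0x36 ⊕ 0x51 = 0x67
  0x67 ⊕ 0x23 = 0x44
  0x44 ⊕ 0x5A = 0x1E
  0x1E ⊕ 0x35 = 0x2B
  0x2B ⊕ 0x67 = 0x4C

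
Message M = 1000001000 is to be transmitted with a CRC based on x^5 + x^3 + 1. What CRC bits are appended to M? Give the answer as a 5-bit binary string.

Append 5 zeros: 100000100000000. Divide by 101001 (XOR where the leading bit is 1):
  pos 0: 100000 XOR 101001 = 001001
  pos 2: 100110 XOR 101001 = 001111
  pos 4: 111100 XOR 101001 = 010101
  pos 5: 101010 XOR 101001 = 000011
  pos 9: 110000 XOR 101001 = 011001
Remainder (last 5 bits) = 11001. This is the CRC / FCS.

11001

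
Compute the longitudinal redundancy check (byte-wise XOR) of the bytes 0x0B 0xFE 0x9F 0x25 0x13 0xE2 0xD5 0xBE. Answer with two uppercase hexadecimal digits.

D5

XOR the bytes together:
  start with 0x0B
  0x0B ⊕ 0xFE = 0xF5
  0xF5 ⊕ 0x9F = 0x6A
  0x6A ⊕ 0x25 = 0x4F
  0x4F ⊕ 0x13 = 0x5C
  0x5C ⊕ 0xE2 = 0xBE
  0xBE ⊕ 0xD5 = 0x6B
  0x6B ⊕ 0xBE = 0xD5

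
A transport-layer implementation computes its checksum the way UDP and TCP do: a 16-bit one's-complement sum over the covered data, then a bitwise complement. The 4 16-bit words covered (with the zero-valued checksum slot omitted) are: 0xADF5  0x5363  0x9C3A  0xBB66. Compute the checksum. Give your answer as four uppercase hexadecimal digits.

One's-complement addition (fold any carry out of bit 15 back into bit 0):
  0xADF5 + 0x5363 = 0x10158 → wrap carry → 0x0159
  0x0159 + 0x9C3A = 0x09D93
  0x9D93 + 0xBB66 = 0x158F9 → wrap carry → 0x58FA
One's-complement sum = 0x58FA.
Checksum = ~0x58FA & 0xFFFF = 0xA705.

A705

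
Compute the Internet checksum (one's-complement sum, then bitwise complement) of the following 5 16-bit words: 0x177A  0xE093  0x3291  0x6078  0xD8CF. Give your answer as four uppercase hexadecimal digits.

One's-complement addition (fold any carry out of bit 15 back into bit 0):
  0x177A + 0xE093 = 0x0F80D
  0xF80D + 0x3291 = 0x12A9E → wrap carry → 0x2A9F
  0x2A9F + 0x6078 = 0x08B17
  0x8B17 + 0xD8CF = 0x163E6 → wrap carry → 0x63E7
One's-complement sum = 0x63E7.
Checksum = ~0x63E7 & 0xFFFF = 0x9C18.

9C18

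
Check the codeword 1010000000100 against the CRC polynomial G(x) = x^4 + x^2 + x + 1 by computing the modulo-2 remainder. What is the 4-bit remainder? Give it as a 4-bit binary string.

0010

Modulo-2 division of 1010000000100 by 10111:
  pos 0: 10100 XOR 10111 = 00011
  pos 3: 11000 XOR 10111 = 01111
  pos 4: 11110 XOR 10111 = 01001
  pos 5: 10010 XOR 10111 = 00101
  pos 7: 10110 XOR 10111 = 00001
Remainder = 0010 (nonzero — an error is detected).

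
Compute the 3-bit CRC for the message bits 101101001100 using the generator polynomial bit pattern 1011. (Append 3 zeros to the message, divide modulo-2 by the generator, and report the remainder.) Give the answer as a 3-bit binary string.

Append 3 zeros: 101101001100000. Divide by 1011 (XOR where the leading bit is 1):
  pos 0: 1011 XOR 1011 = 0000
  pos 5: 1001 XOR 1011 = 0010
  pos 7: 1010 XOR 1011 = 0001
  pos 10: 1000 XOR 1011 = 0011
Remainder (last 3 bits) = 110. This is the CRC / FCS.

110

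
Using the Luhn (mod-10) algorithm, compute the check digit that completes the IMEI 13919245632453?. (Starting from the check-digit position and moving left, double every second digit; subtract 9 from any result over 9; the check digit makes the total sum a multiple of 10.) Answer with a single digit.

1

Partial digits right→left: 3 5 4 2 3 6 5 4 2 9 1 9 3 1
Double every second digit counting from the check-digit position (so the 1st, 3rd, 5th, ... of the partial from the right).
  doubled (with −9 where >9): 6 8 6 1 4 2 6 → sum 33
  kept as-is: 5 2 6 4 9 9 1 → sum 36
Total = 33 + 36 = 69.
Check digit = (10 − (69 mod 10)) mod 10 = 1.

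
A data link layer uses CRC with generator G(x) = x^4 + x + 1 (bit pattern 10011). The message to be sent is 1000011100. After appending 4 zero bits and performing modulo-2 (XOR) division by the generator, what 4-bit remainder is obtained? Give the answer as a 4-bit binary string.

1111

Append 4 zeros: 10000111000000. Divide by 10011 (XOR where the leading bit is 1):
  pos 0: 10000 XOR 10011 = 00011
  pos 3: 11111 XOR 10011 = 01100
  pos 4: 11000 XOR 10011 = 01011
  pos 5: 10110 XOR 10011 = 00101
  pos 7: 10100 XOR 10011 = 00111
  pos 9: 11100 XOR 10011 = 01111
Remainder (last 4 bits) = 1111. This is the CRC / FCS.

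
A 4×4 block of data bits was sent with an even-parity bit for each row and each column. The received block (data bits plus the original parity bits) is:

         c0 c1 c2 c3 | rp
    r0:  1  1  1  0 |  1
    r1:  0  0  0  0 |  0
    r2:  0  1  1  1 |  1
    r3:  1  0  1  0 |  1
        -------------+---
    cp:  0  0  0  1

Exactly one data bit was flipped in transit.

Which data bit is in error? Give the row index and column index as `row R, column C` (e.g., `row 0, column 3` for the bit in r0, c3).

Recompute each row's even parity and compare to rp:
  r0: data parity 1, sent rp 1 → ok
  r1: data parity 0, sent rp 0 → ok
  r2: data parity 1, sent rp 1 → ok
  r3: data parity 0, sent rp 1 → mismatch
Recompute each column's even parity and compare to cp:
  c0: data parity 0, sent cp 0 → ok
  c1: data parity 0, sent cp 0 → ok
  c2: data parity 1, sent cp 0 → mismatch
  c3: data parity 1, sent cp 1 → ok
Exactly one row (r3) and one column (c2) fail → the flipped bit is at their intersection.

row 3, column 2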